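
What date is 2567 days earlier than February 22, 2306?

February 11, 2299

−365 (one year) → Feb 22, 2305 (2202 left).
−366 (one year; includes Feb 29, 2304) → Feb 22, 2304 (1836 left).
−365 (one year) → Feb 22, 2303 (1471 left).
−365 (one year) → Feb 22, 2302 (1106 left).
−365 (one year) → Feb 22, 2301 (741 left).
−365 (one year) → Feb 22, 2300 (376 left).
−22 → Jan 31, 2300 (end of Jan, 31 days; 354 left).
−31 → Dec 31, 2299 (end of Dec, 31 days; 323 left).
−31 → Nov 30, 2299 (end of Nov, 30 days; 292 left).
−30 → Oct 31, 2299 (end of Oct, 31 days; 262 left).
−31 → Sep 30, 2299 (end of Sep, 30 days; 231 left).
−30 → Aug 31, 2299 (end of Aug, 31 days; 201 left).
−31 → Jul 31, 2299 (end of Jul, 31 days; 170 left).
−31 → Jun 30, 2299 (end of Jun, 30 days; 139 left).
−30 → May 31, 2299 (end of May, 31 days; 109 left).
−31 → Apr 30, 2299 (end of Apr, 30 days; 78 left).
−30 → Mar 31, 2299 (end of Mar, 31 days; 48 left).
−31 → Feb 28, 2299 (end of Feb, 28 days; 17 left).
−17 → Feb 11, 2299.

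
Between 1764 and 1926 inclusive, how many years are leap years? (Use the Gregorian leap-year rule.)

39

Multiples of 4 in [1764,1926]: 41.
Of those, multiples of 100: 2 (not leap unless ÷400).
Multiples of 400: 0.
Leap years = 41 − 2 + 0 = 39.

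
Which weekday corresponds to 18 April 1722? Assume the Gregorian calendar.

Saturday

Doomsday rule: the anchor day for the 1700s is Sunday. For year 22: 22÷12 = 1 r 10, and 10÷4 = 2, so 1+10+2 = 13.
Sunday + 13 ≡ Saturday — that's 1722's doomsday.
In April the doomsday date is Apr 4.
Apr 18 is 14 days after Apr 4; 14 mod 7 = 0, so Saturday + 0 = Saturday.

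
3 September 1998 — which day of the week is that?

Doomsday rule: the anchor day for the 1900s is Wednesday. For year 98: 98÷12 = 8 r 2, and 2÷4 = 0, so 8+2+0 = 10.
Wednesday + 10 ≡ Saturday — that's 1998's doomsday.
In September the doomsday date is Sep 5.
Sep 3 is 2 days before Sep 5; 2 mod 7 = 2, so Saturday − 2 = Thursday.

Thursday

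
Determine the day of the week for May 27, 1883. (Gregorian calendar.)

Doomsday rule: the anchor day for the 1800s is Friday. For year 83: 83÷12 = 6 r 11, and 11÷4 = 2, so 6+11+2 = 19.
Friday + 19 ≡ Wednesday — that's 1883's doomsday.
In May the doomsday date is May 9.
May 27 is 18 days after May 9; 18 mod 7 = 4, so Wednesday + 4 = Sunday.

Sunday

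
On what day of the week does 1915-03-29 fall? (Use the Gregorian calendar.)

Monday

January 1, 1915 is a Friday.
Jan 1, 1915 → Feb 1, 1915: 31 days (January has 31).
Feb 1, 1915 → Mar 1, 1915: 28 days (February has 28).
Mar 1, 1915 → Mar 29, 1915: 28 days.
Total: 87 days.
87 mod 7 = 3, so Friday + 3 = Monday.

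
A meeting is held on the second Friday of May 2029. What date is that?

May 1, 2029 is a Tuesday.
The first Friday is therefore May 4 (3 days later).
The second Friday is 4 + 1×7 = May 11.

May 11, 2029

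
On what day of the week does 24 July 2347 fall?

Thursday

Doomsday rule: the anchor day for the 2300s is Wednesday. For year 47: 47÷12 = 3 r 11, and 11÷4 = 2, so 3+11+2 = 16.
Wednesday + 16 ≡ Friday — that's 2347's doomsday.
In July the doomsday date is Jul 11.
Jul 24 is 13 days after Jul 11; 13 mod 7 = 6, so Friday + 6 = Thursday.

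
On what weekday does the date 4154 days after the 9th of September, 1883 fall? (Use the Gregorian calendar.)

Wednesday

First find the weekday of Sep 9, 1883. Doomsday rule: the anchor day for the 1800s is Friday. For year 83: 83÷12 = 6 r 11, and 11÷4 = 2, so 6+11+2 = 19.
Friday + 19 ≡ Wednesday — that's 1883's doomsday.
In September the doomsday date is Sep 5.
Sep 9 is 4 days after Sep 5; 4 mod 7 = 4, so Wednesday + 4 = Sunday.
4154 mod 7 = 3, so 4154 days after a Sunday is Sunday + 3 = Wednesday.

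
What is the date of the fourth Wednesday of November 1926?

November 24, 1926

November 1, 1926 is a Monday.
The first Wednesday is therefore November 3 (2 days later).
The fourth Wednesday is 3 + 3×7 = November 24.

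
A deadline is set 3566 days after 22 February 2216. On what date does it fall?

November 27, 2225

+366 (one year; includes Feb 29, 2216) → Feb 22, 2217 (3200 left).
+365 (one year) → Feb 22, 2218 (2835 left).
+365 (one year) → Feb 22, 2219 (2470 left).
+365 (one year) → Feb 22, 2220 (2105 left).
+366 (one year; includes Feb 29, 2220) → Feb 22, 2221 (1739 left).
+365 (one year) → Feb 22, 2222 (1374 left).
+365 (one year) → Feb 22, 2223 (1009 left).
+365 (one year) → Feb 22, 2224 (644 left).
+366 (one year; includes Feb 29, 2224) → Feb 22, 2225 (278 left).
Feb has 28 days: +7 → Mar 1, 2225 (271 left).
Mar has 31 days: +31 → Apr 1, 2225 (240 left).
Apr has 30 days: +30 → May 1, 2225 (210 left).
May has 31 days: +31 → Jun 1, 2225 (179 left).
Jun has 30 days: +30 → Jul 1, 2225 (149 left).
Jul has 31 days: +31 → Aug 1, 2225 (118 left).
Aug has 31 days: +31 → Sep 1, 2225 (87 left).
Sep has 30 days: +30 → Oct 1, 2225 (57 left).
Oct has 31 days: +31 → Nov 1, 2225 (26 left).
+26 → Nov 27, 2225.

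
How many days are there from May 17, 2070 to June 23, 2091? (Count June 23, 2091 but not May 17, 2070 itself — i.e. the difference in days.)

7707

May 17, 2070 → May 17, 2071: 365 days.
May 17, 2071 → May 17, 2072: 366 days (Feb 29, 2072 is in that span).
May 17, 2072 → May 17, 2073: 365 days.
May 17, 2073 → May 17, 2074: 365 days.
May 17, 2074 → May 17, 2075: 365 days.
May 17, 2075 → May 17, 2076: 366 days (Feb 29, 2076 is in that span).
May 17, 2076 → May 17, 2077: 365 days.
May 17, 2077 → May 17, 2078: 365 days.
May 17, 2078 → May 17, 2079: 365 days.
May 17, 2079 → May 17, 2080: 366 days (Feb 29, 2080 is in that span).
May 17, 2080 → May 17, 2081: 365 days.
May 17, 2081 → May 17, 2082: 365 days.
May 17, 2082 → May 17, 2083: 365 days.
May 17, 2083 → May 17, 2084: 366 days (Feb 29, 2084 is in that span).
May 17, 2084 → May 17, 2085: 365 days.
May 17, 2085 → May 17, 2086: 365 days.
May 17, 2086 → May 17, 2087: 365 days.
May 17, 2087 → May 17, 2088: 366 days (Feb 29, 2088 is in that span).
May 17, 2088 → May 17, 2089: 365 days.
May 17, 2089 → May 17, 2090: 365 days.
May 17, 2090 → May 17, 2091: 365 days.
May 17, 2091 → Jun 17, 2091: 31 days (May has 31).
Jun 17, 2091 → Jun 23, 2091: 6 days.
Total: 7707 days.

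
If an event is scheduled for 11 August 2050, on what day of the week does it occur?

Thursday

Doomsday rule: the anchor day for the 2000s is Tuesday. For year 50: 50÷12 = 4 r 2, and 2÷4 = 0, so 4+2+0 = 6.
Tuesday + 6 ≡ Monday — that's 2050's doomsday.
In August the doomsday date is Aug 8.
Aug 11 is 3 days after Aug 8; 3 mod 7 = 3, so Monday + 3 = Thursday.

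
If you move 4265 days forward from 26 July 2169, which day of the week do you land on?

Friday

Jul 26, 2169 is a Wednesday.
4265 mod 7 = 2, so 4265 days after a Wednesday is Wednesday + 2 = Friday.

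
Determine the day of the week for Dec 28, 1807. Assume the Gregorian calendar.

Monday

Doomsday rule: the anchor day for the 1800s is Friday. For year 07: 7÷12 = 0 r 7, and 7÷4 = 1, so 0+7+1 = 8.
Friday + 8 ≡ Saturday — that's 1807's doomsday.
In December the doomsday date is Dec 12.
Dec 28 is 16 days after Dec 12; 16 mod 7 = 2, so Saturday + 2 = Monday.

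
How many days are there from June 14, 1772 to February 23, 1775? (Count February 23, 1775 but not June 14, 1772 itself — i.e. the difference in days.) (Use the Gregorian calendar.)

Jun 14, 1772 → Jun 14, 1773: 365 days.
Jun 14, 1773 → Jun 14, 1774: 365 days.
Jun 14, 1774 → Jul 14, 1774: 30 days (June has 30).
Jul 14, 1774 → Aug 14, 1774: 31 days (July has 31).
Aug 14, 1774 → Sep 14, 1774: 31 days (August has 31).
Sep 14, 1774 → Oct 14, 1774: 30 days (September has 30).
Oct 14, 1774 → Nov 14, 1774: 31 days (October has 31).
Nov 14, 1774 → Dec 14, 1774: 30 days (November has 30).
Dec 14, 1774 → Jan 14, 1775: 31 days (December has 31).
Jan 14, 1775 → Feb 14, 1775: 31 days (January has 31).
Feb 14, 1775 → Feb 23, 1775: 9 days.
Total: 984 days.

984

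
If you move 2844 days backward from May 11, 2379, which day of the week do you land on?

First find the weekday of May 11, 2379. Doomsday rule: the anchor day for the 2300s is Wednesday. For year 79: 79÷12 = 6 r 7, and 7÷4 = 1, so 6+7+1 = 14.
Wednesday + 14 ≡ Wednesday — that's 2379's doomsday.
In May the doomsday date is May 9.
May 11 is 2 days after May 9; 2 mod 7 = 2, so Wednesday + 2 = Friday.
2844 mod 7 = 2, so 2844 days before a Friday is Friday − 2 = Wednesday.

Wednesday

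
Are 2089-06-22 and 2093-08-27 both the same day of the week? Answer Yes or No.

No

From Jun 22, 2089 to Aug 27, 2093 is 1527 days.
1527 mod 7 = 1, so they are different weekdays.
(Jun 22, 2089 is a Wednesday; Aug 27, 2093 is a Thursday.)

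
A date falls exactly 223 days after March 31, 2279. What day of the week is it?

First find the weekday of Mar 31, 2279. Doomsday rule: the anchor day for the 2200s is Friday. For year 79: 79÷12 = 6 r 7, and 7÷4 = 1, so 6+7+1 = 14.
Friday + 14 ≡ Friday — that's 2279's doomsday.
In March the doomsday date is Mar 14.
Mar 31 is 17 days after Mar 14; 17 mod 7 = 3, so Friday + 3 = Monday.
223 mod 7 = 6, so 223 days after a Monday is Monday + 6 = Sunday.

Sunday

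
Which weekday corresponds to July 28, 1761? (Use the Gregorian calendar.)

Doomsday rule: the anchor day for the 1700s is Sunday. For year 61: 61÷12 = 5 r 1, and 1÷4 = 0, so 5+1+0 = 6.
Sunday + 6 ≡ Saturday — that's 1761's doomsday.
In July the doomsday date is Jul 11.
Jul 28 is 17 days after Jul 11; 17 mod 7 = 3, so Saturday + 3 = Tuesday.

Tuesday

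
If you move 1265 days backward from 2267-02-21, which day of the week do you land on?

First find the weekday of Feb 21, 2267. Doomsday rule: the anchor day for the 2200s is Friday. For year 67: 67÷12 = 5 r 7, and 7÷4 = 1, so 5+7+1 = 13.
Friday + 13 ≡ Thursday — that's 2267's doomsday.
In February the doomsday date is Feb 28 (2267 is not a leap year).
Feb 21 is 7 days before Feb 28; 7 mod 7 = 0, so Thursday − 0 = Thursday.
1265 mod 7 = 5, so 1265 days before a Thursday is Thursday − 5 = Saturday.

Saturday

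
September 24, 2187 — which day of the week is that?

Doomsday rule: the anchor day for the 2100s is Sunday. For year 87: 87÷12 = 7 r 3, and 3÷4 = 0, so 7+3+0 = 10.
Sunday + 10 ≡ Wednesday — that's 2187's doomsday.
In September the doomsday date is Sep 5.
Sep 24 is 19 days after Sep 5; 19 mod 7 = 5, so Wednesday + 5 = Monday.

Monday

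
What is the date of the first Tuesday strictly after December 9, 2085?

December 11, 2085

Dec 9, 2085 is a Sunday.
From Sunday to the next Tuesday is 2 days.
Dec 9, 2085 + 2 = Dec 11, 2085.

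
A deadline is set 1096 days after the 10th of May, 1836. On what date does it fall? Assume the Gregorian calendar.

May 11, 1839

+365 (one year) → May 10, 1837 (731 left).
+365 (one year) → May 10, 1838 (366 left).
May has 31 days: +22 → Jun 1, 1838 (344 left).
Jun has 30 days: +30 → Jul 1, 1838 (314 left).
Jul has 31 days: +31 → Aug 1, 1838 (283 left).
Aug has 31 days: +31 → Sep 1, 1838 (252 left).
Sep has 30 days: +30 → Oct 1, 1838 (222 left).
Oct has 31 days: +31 → Nov 1, 1838 (191 left).
Nov has 30 days: +30 → Dec 1, 1838 (161 left).
Dec has 31 days: +31 → Jan 1, 1839 (130 left).
Jan has 31 days: +31 → Feb 1, 1839 (99 left).
Feb has 28 days: +28 → Mar 1, 1839 (71 left).
Mar has 31 days: +31 → Apr 1, 1839 (40 left).
Apr has 30 days: +30 → May 1, 1839 (10 left).
+10 → May 11, 1839.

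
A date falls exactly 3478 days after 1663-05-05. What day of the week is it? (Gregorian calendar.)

Friday

May 5, 1663 is a Saturday.
3478 mod 7 = 6, so 3478 days after a Saturday is Saturday + 6 = Friday.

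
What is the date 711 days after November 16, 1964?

October 28, 1966

+365 (one year) → Nov 16, 1965 (346 left).
Nov has 30 days: +15 → Dec 1, 1965 (331 left).
Dec has 31 days: +31 → Jan 1, 1966 (300 left).
Jan has 31 days: +31 → Feb 1, 1966 (269 left).
Feb has 28 days: +28 → Mar 1, 1966 (241 left).
Mar has 31 days: +31 → Apr 1, 1966 (210 left).
Apr has 30 days: +30 → May 1, 1966 (180 left).
May has 31 days: +31 → Jun 1, 1966 (149 left).
Jun has 30 days: +30 → Jul 1, 1966 (119 left).
Jul has 31 days: +31 → Aug 1, 1966 (88 left).
Aug has 31 days: +31 → Sep 1, 1966 (57 left).
Sep has 30 days: +30 → Oct 1, 1966 (27 left).
+27 → Oct 28, 1966.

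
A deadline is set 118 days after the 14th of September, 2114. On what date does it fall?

Sep has 30 days: +17 → Oct 1, 2114 (101 left).
Oct has 31 days: +31 → Nov 1, 2114 (70 left).
Nov has 30 days: +30 → Dec 1, 2114 (40 left).
Dec has 31 days: +31 → Jan 1, 2115 (9 left).
+9 → Jan 10, 2115.

January 10, 2115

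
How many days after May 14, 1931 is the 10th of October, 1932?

515

May 14, 1931 → May 14, 1932: 366 days (Feb 29, 1932 is in that span).
May 14, 1932 → Jun 14, 1932: 31 days (May has 31).
Jun 14, 1932 → Jul 14, 1932: 30 days (June has 30).
Jul 14, 1932 → Aug 14, 1932: 31 days (July has 31).
Aug 14, 1932 → Sep 14, 1932: 31 days (August has 31).
Sep 14, 1932 → Oct 10, 1932: 26 days.
Total: 515 days.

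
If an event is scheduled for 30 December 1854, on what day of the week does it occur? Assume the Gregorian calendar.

Doomsday rule: the anchor day for the 1800s is Friday. For year 54: 54÷12 = 4 r 6, and 6÷4 = 1, so 4+6+1 = 11.
Friday + 11 ≡ Tuesday — that's 1854's doomsday.
In December the doomsday date is Dec 12.
Dec 30 is 18 days after Dec 12; 18 mod 7 = 4, so Tuesday + 4 = Saturday.

Saturday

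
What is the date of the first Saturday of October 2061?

October 1, 2061

October 1, 2061 is a Saturday.
The first Saturday is therefore October 1 (same day).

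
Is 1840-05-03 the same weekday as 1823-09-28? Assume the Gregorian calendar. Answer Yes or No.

From Sep 28, 1823 to May 3, 1840 is 6062 days.
6062 mod 7 = 0, so they are the same weekday.
(Sep 28, 1823 is a Sunday; May 3, 1840 is a Sunday.)

Yes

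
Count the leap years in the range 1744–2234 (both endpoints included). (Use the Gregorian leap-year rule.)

Multiples of 4 in [1744,2234]: 123.
Of those, multiples of 100: 5 (not leap unless ÷400).
Multiples of 400: 1.
Leap years = 123 − 5 + 1 = 119.

119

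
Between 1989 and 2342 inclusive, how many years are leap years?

Multiples of 4 in [1989,2342]: 88.
Of those, multiples of 100: 4 (not leap unless ÷400).
Multiples of 400: 1.
Leap years = 88 − 4 + 1 = 85.

85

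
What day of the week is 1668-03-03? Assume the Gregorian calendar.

Doomsday rule: the anchor day for the 1600s is Tuesday. For year 68: 68÷12 = 5 r 8, and 8÷4 = 2, so 5+8+2 = 15.
Tuesday + 15 ≡ Wednesday — that's 1668's doomsday.
In March the doomsday date is Mar 14.
Mar 3 is 11 days before Mar 14; 11 mod 7 = 4, so Wednesday − 4 = Saturday.

Saturday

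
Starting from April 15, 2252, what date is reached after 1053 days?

March 4, 2255

+365 (one year) → Apr 15, 2253 (688 left).
+365 (one year) → Apr 15, 2254 (323 left).
Apr has 30 days: +16 → May 1, 2254 (307 left).
May has 31 days: +31 → Jun 1, 2254 (276 left).
Jun has 30 days: +30 → Jul 1, 2254 (246 left).
Jul has 31 days: +31 → Aug 1, 2254 (215 left).
Aug has 31 days: +31 → Sep 1, 2254 (184 left).
Sep has 30 days: +30 → Oct 1, 2254 (154 left).
Oct has 31 days: +31 → Nov 1, 2254 (123 left).
Nov has 30 days: +30 → Dec 1, 2254 (93 left).
Dec has 31 days: +31 → Jan 1, 2255 (62 left).
Jan has 31 days: +31 → Feb 1, 2255 (31 left).
Feb has 28 days: +28 → Mar 1, 2255 (3 left).
+3 → Mar 4, 2255.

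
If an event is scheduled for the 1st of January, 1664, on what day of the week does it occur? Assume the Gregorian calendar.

Doomsday rule: the anchor day for the 1600s is Tuesday. For year 64: 64÷12 = 5 r 4, and 4÷4 = 1, so 5+4+1 = 10.
Tuesday + 10 ≡ Friday — that's 1664's doomsday.
In January the doomsday date is Jan 4 (1664 is a leap year (divisible by 4)).
Jan 1 is 3 days before Jan 4; 3 mod 7 = 3, so Friday − 3 = Tuesday.

Tuesday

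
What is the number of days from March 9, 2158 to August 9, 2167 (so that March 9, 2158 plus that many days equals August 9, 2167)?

3440

Mar 9, 2158 → Mar 9, 2159: 365 days.
Mar 9, 2159 → Mar 9, 2160: 366 days (Feb 29, 2160 is in that span).
Mar 9, 2160 → Mar 9, 2161: 365 days.
Mar 9, 2161 → Mar 9, 2162: 365 days.
Mar 9, 2162 → Mar 9, 2163: 365 days.
Mar 9, 2163 → Mar 9, 2164: 366 days (Feb 29, 2164 is in that span).
Mar 9, 2164 → Mar 9, 2165: 365 days.
Mar 9, 2165 → Mar 9, 2166: 365 days.
Mar 9, 2166 → Mar 9, 2167: 365 days.
Mar 9, 2167 → Apr 9, 2167: 31 days (March has 31).
Apr 9, 2167 → May 9, 2167: 30 days (April has 30).
May 9, 2167 → Jun 9, 2167: 31 days (May has 31).
Jun 9, 2167 → Jul 9, 2167: 30 days (June has 30).
Jul 9, 2167 → Aug 9, 2167: 31 days.
Total: 3440 days.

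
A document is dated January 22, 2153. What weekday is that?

January 1, 2153 is a Monday.
Jan 1, 2153 → Jan 22, 2153: 21 days.
Total: 21 days.
21 mod 7 = 0, so Monday + 0 = Monday.

Monday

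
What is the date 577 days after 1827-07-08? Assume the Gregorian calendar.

February 4, 1829

+366 (one year; includes Feb 29, 1828) → Jul 8, 1828 (211 left).
Jul has 31 days: +24 → Aug 1, 1828 (187 left).
Aug has 31 days: +31 → Sep 1, 1828 (156 left).
Sep has 30 days: +30 → Oct 1, 1828 (126 left).
Oct has 31 days: +31 → Nov 1, 1828 (95 left).
Nov has 30 days: +30 → Dec 1, 1828 (65 left).
Dec has 31 days: +31 → Jan 1, 1829 (34 left).
Jan has 31 days: +31 → Feb 1, 1829 (3 left).
+3 → Feb 4, 1829.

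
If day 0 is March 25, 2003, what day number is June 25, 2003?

92

Mar 25, 2003 → Apr 25, 2003: 31 days (March has 31).
Apr 25, 2003 → May 25, 2003: 30 days (April has 30).
May 25, 2003 → Jun 25, 2003: 31 days.
Total: 92 days.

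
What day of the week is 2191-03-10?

Doomsday rule: the anchor day for the 2100s is Sunday. For year 91: 91÷12 = 7 r 7, and 7÷4 = 1, so 7+7+1 = 15.
Sunday + 15 ≡ Monday — that's 2191's doomsday.
In March the doomsday date is Mar 14.
Mar 10 is 4 days before Mar 14; 4 mod 7 = 4, so Monday − 4 = Thursday.

Thursday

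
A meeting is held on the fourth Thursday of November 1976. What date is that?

November 1, 1976 is a Monday.
The first Thursday is therefore November 4 (3 days later).
The fourth Thursday is 4 + 3×7 = November 25.

November 25, 1976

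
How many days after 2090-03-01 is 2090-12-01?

Mar 1, 2090 → Apr 1, 2090: 31 days (March has 31).
Apr 1, 2090 → May 1, 2090: 30 days (April has 30).
May 1, 2090 → Jun 1, 2090: 31 days (May has 31).
Jun 1, 2090 → Jul 1, 2090: 30 days (June has 30).
Jul 1, 2090 → Aug 1, 2090: 31 days (July has 31).
Aug 1, 2090 → Sep 1, 2090: 31 days (August has 31).
Sep 1, 2090 → Oct 1, 2090: 30 days (September has 30).
Oct 1, 2090 → Nov 1, 2090: 31 days (October has 31).
Nov 1, 2090 → Dec 1, 2090: 30 days.
Total: 275 days.

275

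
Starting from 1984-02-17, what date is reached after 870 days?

July 6, 1986

+366 (one year; includes Feb 29, 1984) → Feb 17, 1985 (504 left).
+365 (one year) → Feb 17, 1986 (139 left).
Feb has 28 days: +12 → Mar 1, 1986 (127 left).
Mar has 31 days: +31 → Apr 1, 1986 (96 left).
Apr has 30 days: +30 → May 1, 1986 (66 left).
May has 31 days: +31 → Jun 1, 1986 (35 left).
Jun has 30 days: +30 → Jul 1, 1986 (5 left).
+5 → Jul 6, 1986.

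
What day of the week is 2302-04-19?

Saturday

Doomsday rule: the anchor day for the 2300s is Wednesday. For year 02: 2÷12 = 0 r 2, and 2÷4 = 0, so 0+2+0 = 2.
Wednesday + 2 ≡ Friday — that's 2302's doomsday.
In April the doomsday date is Apr 4.
Apr 19 is 15 days after Apr 4; 15 mod 7 = 1, so Friday + 1 = Saturday.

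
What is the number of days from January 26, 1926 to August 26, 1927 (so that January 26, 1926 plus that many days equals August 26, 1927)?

577

Jan 26, 1926 → Jan 26, 1927: 365 days.
Jan 26, 1927 → Feb 26, 1927: 31 days (January has 31).
Feb 26, 1927 → Mar 26, 1927: 28 days (February has 28).
Mar 26, 1927 → Apr 26, 1927: 31 days (March has 31).
Apr 26, 1927 → May 26, 1927: 30 days (April has 30).
May 26, 1927 → Jun 26, 1927: 31 days (May has 31).
Jun 26, 1927 → Jul 26, 1927: 30 days (June has 30).
Jul 26, 1927 → Aug 26, 1927: 31 days.
Total: 577 days.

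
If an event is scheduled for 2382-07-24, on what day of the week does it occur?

Doomsday rule: the anchor day for the 2300s is Wednesday. For year 82: 82÷12 = 6 r 10, and 10÷4 = 2, so 6+10+2 = 18.
Wednesday + 18 ≡ Sunday — that's 2382's doomsday.
In July the doomsday date is Jul 11.
Jul 24 is 13 days after Jul 11; 13 mod 7 = 6, so Sunday + 6 = Saturday.

Saturday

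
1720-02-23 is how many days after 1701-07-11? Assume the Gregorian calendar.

6801

Jul 11, 1701 → Jul 11, 1702: 365 days.
Jul 11, 1702 → Jul 11, 1703: 365 days.
Jul 11, 1703 → Jul 11, 1704: 366 days (Feb 29, 1704 is in that span).
Jul 11, 1704 → Jul 11, 1705: 365 days.
Jul 11, 1705 → Jul 11, 1706: 365 days.
Jul 11, 1706 → Jul 11, 1707: 365 days.
Jul 11, 1707 → Jul 11, 1708: 366 days (Feb 29, 1708 is in that span).
Jul 11, 1708 → Jul 11, 1709: 365 days.
Jul 11, 1709 → Jul 11, 1710: 365 days.
Jul 11, 1710 → Jul 11, 1711: 365 days.
Jul 11, 1711 → Jul 11, 1712: 366 days (Feb 29, 1712 is in that span).
Jul 11, 1712 → Jul 11, 1713: 365 days.
Jul 11, 1713 → Jul 11, 1714: 365 days.
Jul 11, 1714 → Jul 11, 1715: 365 days.
Jul 11, 1715 → Jul 11, 1716: 366 days (Feb 29, 1716 is in that span).
Jul 11, 1716 → Jul 11, 1717: 365 days.
Jul 11, 1717 → Jul 11, 1718: 365 days.
Jul 11, 1718 → Jul 11, 1719: 365 days.
Jul 11, 1719 → Aug 11, 1719: 31 days (July has 31).
Aug 11, 1719 → Sep 11, 1719: 31 days (August has 31).
Sep 11, 1719 → Oct 11, 1719: 30 days (September has 30).
Oct 11, 1719 → Nov 11, 1719: 31 days (October has 31).
Nov 11, 1719 → Dec 11, 1719: 30 days (November has 30).
Dec 11, 1719 → Jan 11, 1720: 31 days (December has 31).
Jan 11, 1720 → Feb 11, 1720: 31 days (January has 31).
Feb 11, 1720 → Feb 23, 1720: 12 days.
Total: 6801 days.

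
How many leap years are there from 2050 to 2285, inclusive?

Multiples of 4 in [2050,2285]: 59.
Of those, multiples of 100: 2 (not leap unless ÷400).
Multiples of 400: 0.
Leap years = 59 − 2 + 0 = 57.

57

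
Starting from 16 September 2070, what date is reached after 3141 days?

April 23, 2079

+365 (one year) → Sep 16, 2071 (2776 left).
+366 (one year; includes Feb 29, 2072) → Sep 16, 2072 (2410 left).
+365 (one year) → Sep 16, 2073 (2045 left).
+365 (one year) → Sep 16, 2074 (1680 left).
+365 (one year) → Sep 16, 2075 (1315 left).
+366 (one year; includes Feb 29, 2076) → Sep 16, 2076 (949 left).
+365 (one year) → Sep 16, 2077 (584 left).
+365 (one year) → Sep 16, 2078 (219 left).
Sep has 30 days: +15 → Oct 1, 2078 (204 left).
Oct has 31 days: +31 → Nov 1, 2078 (173 left).
Nov has 30 days: +30 → Dec 1, 2078 (143 left).
Dec has 31 days: +31 → Jan 1, 2079 (112 left).
Jan has 31 days: +31 → Feb 1, 2079 (81 left).
Feb has 28 days: +28 → Mar 1, 2079 (53 left).
Mar has 31 days: +31 → Apr 1, 2079 (22 left).
+22 → Apr 23, 2079.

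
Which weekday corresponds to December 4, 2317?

Doomsday rule: the anchor day for the 2300s is Wednesday. For year 17: 17÷12 = 1 r 5, and 5÷4 = 1, so 1+5+1 = 7.
Wednesday + 7 ≡ Wednesday — that's 2317's doomsday.
In December the doomsday date is Dec 12.
Dec 4 is 8 days before Dec 12; 8 mod 7 = 1, so Wednesday − 1 = Tuesday.

Tuesday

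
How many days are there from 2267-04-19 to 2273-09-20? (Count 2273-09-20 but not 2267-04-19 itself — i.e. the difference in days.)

2346

Apr 19, 2267 → Apr 19, 2268: 366 days (Feb 29, 2268 is in that span).
Apr 19, 2268 → Apr 19, 2269: 365 days.
Apr 19, 2269 → Apr 19, 2270: 365 days.
Apr 19, 2270 → Apr 19, 2271: 365 days.
Apr 19, 2271 → Apr 19, 2272: 366 days (Feb 29, 2272 is in that span).
Apr 19, 2272 → Apr 19, 2273: 365 days.
Apr 19, 2273 → May 19, 2273: 30 days (April has 30).
May 19, 2273 → Jun 19, 2273: 31 days (May has 31).
Jun 19, 2273 → Jul 19, 2273: 30 days (June has 30).
Jul 19, 2273 → Aug 19, 2273: 31 days (July has 31).
Aug 19, 2273 → Sep 19, 2273: 31 days (August has 31).
Sep 19, 2273 → Sep 20, 2273: 1 days.
Total: 2346 days.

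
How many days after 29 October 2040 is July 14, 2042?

Oct 29, 2040 → Oct 29, 2041: 365 days.
Oct 29, 2041 → Nov 29, 2041: 31 days (October has 31).
Nov 29, 2041 → Dec 29, 2041: 30 days (November has 30).
Dec 29, 2041 → Jan 29, 2042: 31 days (December has 31).
Jan 29, 2042 → Feb 28, 2042: 30 days (January has 31).
Feb 28, 2042 → Mar 28, 2042: 28 days (February has 28).
Mar 28, 2042 → Apr 28, 2042: 31 days (March has 31).
Apr 28, 2042 → May 28, 2042: 30 days (April has 30).
May 28, 2042 → Jun 28, 2042: 31 days (May has 31).
Jun 28, 2042 → Jul 14, 2042: 16 days.
Total: 623 days.

623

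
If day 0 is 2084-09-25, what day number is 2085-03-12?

Sep 25, 2084 → Oct 25, 2084: 30 days (September has 30).
Oct 25, 2084 → Nov 25, 2084: 31 days (October has 31).
Nov 25, 2084 → Dec 25, 2084: 30 days (November has 30).
Dec 25, 2084 → Jan 25, 2085: 31 days (December has 31).
Jan 25, 2085 → Feb 25, 2085: 31 days (January has 31).
Feb 25, 2085 → Mar 12, 2085: 15 days.
Total: 168 days.

168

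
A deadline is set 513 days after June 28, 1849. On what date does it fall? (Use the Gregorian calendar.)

+365 (one year) → Jun 28, 1850 (148 left).
Jun has 30 days: +3 → Jul 1, 1850 (145 left).
Jul has 31 days: +31 → Aug 1, 1850 (114 left).
Aug has 31 days: +31 → Sep 1, 1850 (83 left).
Sep has 30 days: +30 → Oct 1, 1850 (53 left).
Oct has 31 days: +31 → Nov 1, 1850 (22 left).
+22 → Nov 23, 1850.

November 23, 1850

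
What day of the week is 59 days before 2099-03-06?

Tuesday

First find the weekday of Mar 6, 2099. Doomsday rule: the anchor day for the 2000s is Tuesday. For year 99: 99÷12 = 8 r 3, and 3÷4 = 0, so 8+3+0 = 11.
Tuesday + 11 ≡ Saturday — that's 2099's doomsday.
In March the doomsday date is Mar 14.
Mar 6 is 8 days before Mar 14; 8 mod 7 = 1, so Saturday − 1 = Friday.
59 mod 7 = 3, so 59 days before a Friday is Friday − 3 = Tuesday.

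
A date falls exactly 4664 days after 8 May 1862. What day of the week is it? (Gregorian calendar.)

May 8, 1862 is a Thursday.
4664 mod 7 = 2, so 4664 days after a Thursday is Thursday + 2 = Saturday.

Saturday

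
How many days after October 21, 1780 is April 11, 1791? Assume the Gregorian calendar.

Oct 21, 1780 → Oct 21, 1781: 365 days.
Oct 21, 1781 → Oct 21, 1782: 365 days.
Oct 21, 1782 → Oct 21, 1783: 365 days.
Oct 21, 1783 → Oct 21, 1784: 366 days (Feb 29, 1784 is in that span).
Oct 21, 1784 → Oct 21, 1785: 365 days.
Oct 21, 1785 → Oct 21, 1786: 365 days.
Oct 21, 1786 → Oct 21, 1787: 365 days.
Oct 21, 1787 → Oct 21, 1788: 366 days (Feb 29, 1788 is in that span).
Oct 21, 1788 → Oct 21, 1789: 365 days.
Oct 21, 1789 → Oct 21, 1790: 365 days.
Oct 21, 1790 → Nov 21, 1790: 31 days (October has 31).
Nov 21, 1790 → Dec 21, 1790: 30 days (November has 30).
Dec 21, 1790 → Jan 21, 1791: 31 days (December has 31).
Jan 21, 1791 → Feb 21, 1791: 31 days (January has 31).
Feb 21, 1791 → Mar 21, 1791: 28 days (February has 28).
Mar 21, 1791 → Apr 11, 1791: 21 days.
Total: 3824 days.

3824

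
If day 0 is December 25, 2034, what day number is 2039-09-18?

Dec 25, 2034 → Dec 25, 2035: 365 days.
Dec 25, 2035 → Dec 25, 2036: 366 days (Feb 29, 2036 is in that span).
Dec 25, 2036 → Dec 25, 2037: 365 days.
Dec 25, 2037 → Dec 25, 2038: 365 days.
Dec 25, 2038 → Jan 25, 2039: 31 days (December has 31).
Jan 25, 2039 → Feb 25, 2039: 31 days (January has 31).
Feb 25, 2039 → Mar 25, 2039: 28 days (February has 28).
Mar 25, 2039 → Apr 25, 2039: 31 days (March has 31).
Apr 25, 2039 → May 25, 2039: 30 days (April has 30).
May 25, 2039 → Jun 25, 2039: 31 days (May has 31).
Jun 25, 2039 → Jul 25, 2039: 30 days (June has 30).
Jul 25, 2039 → Aug 25, 2039: 31 days (July has 31).
Aug 25, 2039 → Sep 18, 2039: 24 days.
Total: 1728 days.

1728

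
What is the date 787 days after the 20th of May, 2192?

July 16, 2194

+365 (one year) → May 20, 2193 (422 left).
+365 (one year) → May 20, 2194 (57 left).
May has 31 days: +12 → Jun 1, 2194 (45 left).
Jun has 30 days: +30 → Jul 1, 2194 (15 left).
+15 → Jul 16, 2194.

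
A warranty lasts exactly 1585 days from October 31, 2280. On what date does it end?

March 4, 2285

+365 (one year) → Oct 31, 2281 (1220 left).
+365 (one year) → Oct 31, 2282 (855 left).
+365 (one year) → Oct 31, 2283 (490 left).
+366 (one year; includes Feb 29, 2284) → Oct 31, 2284 (124 left).
Oct has 31 days: +1 → Nov 1, 2284 (123 left).
Nov has 30 days: +30 → Dec 1, 2284 (93 left).
Dec has 31 days: +31 → Jan 1, 2285 (62 left).
Jan has 31 days: +31 → Feb 1, 2285 (31 left).
Feb has 28 days: +28 → Mar 1, 2285 (3 left).
+3 → Mar 4, 2285.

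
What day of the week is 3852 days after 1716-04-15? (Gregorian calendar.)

Apr 15, 1716 is a Wednesday.
3852 mod 7 = 2, so 3852 days after a Wednesday is Wednesday + 2 = Friday.

Friday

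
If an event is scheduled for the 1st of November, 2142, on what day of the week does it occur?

Doomsday rule: the anchor day for the 2100s is Sunday. For year 42: 42÷12 = 3 r 6, and 6÷4 = 1, so 3+6+1 = 10.
Sunday + 10 ≡ Wednesday — that's 2142's doomsday.
In November the doomsday date is Nov 7.
Nov 1 is 6 days before Nov 7; 6 mod 7 = 6, so Wednesday − 6 = Thursday.

Thursday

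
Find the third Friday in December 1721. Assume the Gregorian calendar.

December 1, 1721 is a Monday.
The first Friday is therefore December 5 (4 days later).
The third Friday is 5 + 2×7 = December 19.

December 19, 1721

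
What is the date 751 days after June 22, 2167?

+366 (one year; includes Feb 29, 2168) → Jun 22, 2168 (385 left).
Jun has 30 days: +9 → Jul 1, 2168 (376 left).
Jul has 31 days: +31 → Aug 1, 2168 (345 left).
Aug has 31 days: +31 → Sep 1, 2168 (314 left).
Sep has 30 days: +30 → Oct 1, 2168 (284 left).
Oct has 31 days: +31 → Nov 1, 2168 (253 left).
Nov has 30 days: +30 → Dec 1, 2168 (223 left).
Dec has 31 days: +31 → Jan 1, 2169 (192 left).
Jan has 31 days: +31 → Feb 1, 2169 (161 left).
Feb has 28 days: +28 → Mar 1, 2169 (133 left).
Mar has 31 days: +31 → Apr 1, 2169 (102 left).
Apr has 30 days: +30 → May 1, 2169 (72 left).
May has 31 days: +31 → Jun 1, 2169 (41 left).
Jun has 30 days: +30 → Jul 1, 2169 (11 left).
+11 → Jul 12, 2169.

July 12, 2169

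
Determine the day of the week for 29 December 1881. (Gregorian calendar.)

Thursday

Doomsday rule: the anchor day for the 1800s is Friday. For year 81: 81÷12 = 6 r 9, and 9÷4 = 2, so 6+9+2 = 17.
Friday + 17 ≡ Monday — that's 1881's doomsday.
In December the doomsday date is Dec 12.
Dec 29 is 17 days after Dec 12; 17 mod 7 = 3, so Monday + 3 = Thursday.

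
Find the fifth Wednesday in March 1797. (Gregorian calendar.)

March 1, 1797 is a Wednesday.
The first Wednesday is therefore March 1 (same day).
The fifth Wednesday is 1 + 4×7 = March 29.

March 29, 1797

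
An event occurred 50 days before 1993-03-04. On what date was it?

−4 → Feb 28, 1993 (end of Feb, 28 days; 46 left).
−28 → Jan 31, 1993 (end of Jan, 31 days; 18 left).
−18 → Jan 13, 1993.

January 13, 1993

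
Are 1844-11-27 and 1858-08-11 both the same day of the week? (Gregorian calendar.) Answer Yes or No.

Yes

From Nov 27, 1844 to Aug 11, 1858 is 5005 days.
5005 mod 7 = 0, so they are the same weekday.
(Nov 27, 1844 is a Wednesday; Aug 11, 1858 is a Wednesday.)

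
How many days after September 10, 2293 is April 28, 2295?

Sep 10, 2293 → Sep 10, 2294: 365 days.
Sep 10, 2294 → Oct 10, 2294: 30 days (September has 30).
Oct 10, 2294 → Nov 10, 2294: 31 days (October has 31).
Nov 10, 2294 → Dec 10, 2294: 30 days (November has 30).
Dec 10, 2294 → Jan 10, 2295: 31 days (December has 31).
Jan 10, 2295 → Feb 10, 2295: 31 days (January has 31).
Feb 10, 2295 → Mar 10, 2295: 28 days (February has 28).
Mar 10, 2295 → Apr 10, 2295: 31 days (March has 31).
Apr 10, 2295 → Apr 28, 2295: 18 days.
Total: 595 days.

595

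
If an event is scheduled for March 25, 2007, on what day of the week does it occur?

Sunday

January 1, 2007 is a Monday.
Jan 1, 2007 → Feb 1, 2007: 31 days (January has 31).
Feb 1, 2007 → Mar 1, 2007: 28 days (February has 28).
Mar 1, 2007 → Mar 25, 2007: 24 days.
Total: 83 days.
83 mod 7 = 6, so Monday + 6 = Sunday.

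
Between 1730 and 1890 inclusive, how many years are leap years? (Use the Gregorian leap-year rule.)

39

Multiples of 4 in [1730,1890]: 40.
Of those, multiples of 100: 1 (not leap unless ÷400).
Multiples of 400: 0.
Leap years = 40 − 1 + 0 = 39.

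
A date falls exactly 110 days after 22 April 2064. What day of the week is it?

Apr 22, 2064 is a Tuesday.
110 mod 7 = 5, so 110 days after a Tuesday is Tuesday + 5 = Sunday.

Sunday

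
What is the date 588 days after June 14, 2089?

January 23, 2091

+365 (one year) → Jun 14, 2090 (223 left).
Jun has 30 days: +17 → Jul 1, 2090 (206 left).
Jul has 31 days: +31 → Aug 1, 2090 (175 left).
Aug has 31 days: +31 → Sep 1, 2090 (144 left).
Sep has 30 days: +30 → Oct 1, 2090 (114 left).
Oct has 31 days: +31 → Nov 1, 2090 (83 left).
Nov has 30 days: +30 → Dec 1, 2090 (53 left).
Dec has 31 days: +31 → Jan 1, 2091 (22 left).
+22 → Jan 23, 2091.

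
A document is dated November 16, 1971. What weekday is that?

January 1, 1971 is a Friday.
Jan 1, 1971 → Feb 1, 1971: 31 days (January has 31).
Feb 1, 1971 → Mar 1, 1971: 28 days (February has 28).
Mar 1, 1971 → Apr 1, 1971: 31 days (March has 31).
Apr 1, 1971 → May 1, 1971: 30 days (April has 30).
May 1, 1971 → Jun 1, 1971: 31 days (May has 31).
Jun 1, 1971 → Jul 1, 1971: 30 days (June has 30).
Jul 1, 1971 → Aug 1, 1971: 31 days (July has 31).
Aug 1, 1971 → Sep 1, 1971: 31 days (August has 31).
Sep 1, 1971 → Oct 1, 1971: 30 days (September has 30).
Oct 1, 1971 → Nov 1, 1971: 31 days (October has 31).
Nov 1, 1971 → Nov 16, 1971: 15 days.
Total: 319 days.
319 mod 7 = 4, so Friday + 4 = Tuesday.

Tuesday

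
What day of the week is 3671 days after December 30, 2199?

First find the weekday of Dec 30, 2199. Doomsday rule: the anchor day for the 2100s is Sunday. For year 99: 99÷12 = 8 r 3, and 3÷4 = 0, so 8+3+0 = 11.
Sunday + 11 ≡ Thursday — that's 2199's doomsday.
In December the doomsday date is Dec 12.
Dec 30 is 18 days after Dec 12; 18 mod 7 = 4, so Thursday + 4 = Monday.
3671 mod 7 = 3, so 3671 days after a Monday is Monday + 3 = Thursday.

Thursday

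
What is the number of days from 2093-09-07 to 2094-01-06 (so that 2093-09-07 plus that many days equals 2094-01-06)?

Sep 7, 2093 → Oct 7, 2093: 30 days (September has 30).
Oct 7, 2093 → Nov 7, 2093: 31 days (October has 31).
Nov 7, 2093 → Dec 7, 2093: 30 days (November has 30).
Dec 7, 2093 → Jan 6, 2094: 30 days.
Total: 121 days.

121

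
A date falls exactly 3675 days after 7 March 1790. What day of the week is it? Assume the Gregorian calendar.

First find the weekday of Mar 7, 1790. Doomsday rule: the anchor day for the 1700s is Sunday. For year 90: 90÷12 = 7 r 6, and 6÷4 = 1, so 7+6+1 = 14.
Sunday + 14 ≡ Sunday — that's 1790's doomsday.
In March the doomsday date is Mar 14.
Mar 7 is 7 days before Mar 14; 7 mod 7 = 0, so Sunday − 0 = Sunday.
3675 mod 7 = 0, so 3675 days after a Sunday is Sunday + 0 = Sunday.

Sunday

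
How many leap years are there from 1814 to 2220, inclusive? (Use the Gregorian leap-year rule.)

Multiples of 4 in [1814,2220]: 102.
Of those, multiples of 100: 4 (not leap unless ÷400).
Multiples of 400: 1.
Leap years = 102 − 4 + 1 = 99.

99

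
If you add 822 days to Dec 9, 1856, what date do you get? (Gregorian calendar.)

+365 (one year) → Dec 9, 1857 (457 left).
+365 (one year) → Dec 9, 1858 (92 left).
Dec has 31 days: +23 → Jan 1, 1859 (69 left).
Jan has 31 days: +31 → Feb 1, 1859 (38 left).
Feb has 28 days: +28 → Mar 1, 1859 (10 left).
+10 → Mar 11, 1859.

March 11, 1859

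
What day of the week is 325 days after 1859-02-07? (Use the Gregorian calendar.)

Thursday

Feb 7, 1859 is a Monday.
325 mod 7 = 3, so 325 days after a Monday is Monday + 3 = Thursday.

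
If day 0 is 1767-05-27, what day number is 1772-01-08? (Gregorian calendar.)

1687

May 27, 1767 → May 27, 1768: 366 days (Feb 29, 1768 is in that span).
May 27, 1768 → May 27, 1769: 365 days.
May 27, 1769 → May 27, 1770: 365 days.
May 27, 1770 → May 27, 1771: 365 days.
May 27, 1771 → Jun 27, 1771: 31 days (May has 31).
Jun 27, 1771 → Jul 27, 1771: 30 days (June has 30).
Jul 27, 1771 → Aug 27, 1771: 31 days (July has 31).
Aug 27, 1771 → Sep 27, 1771: 31 days (August has 31).
Sep 27, 1771 → Oct 27, 1771: 30 days (September has 30).
Oct 27, 1771 → Nov 27, 1771: 31 days (October has 31).
Nov 27, 1771 → Dec 27, 1771: 30 days (November has 30).
Dec 27, 1771 → Jan 8, 1772: 12 days.
Total: 1687 days.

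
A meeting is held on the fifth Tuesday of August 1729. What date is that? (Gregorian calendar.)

August 1, 1729 is a Monday.
The first Tuesday is therefore August 2 (1 days later).
The fifth Tuesday is 2 + 4×7 = August 30.

August 30, 1729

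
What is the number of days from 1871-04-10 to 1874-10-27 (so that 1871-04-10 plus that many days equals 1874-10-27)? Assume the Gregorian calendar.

Apr 10, 1871 → Apr 10, 1872: 366 days (Feb 29, 1872 is in that span).
Apr 10, 1872 → Apr 10, 1873: 365 days.
Apr 10, 1873 → Apr 10, 1874: 365 days.
Apr 10, 1874 → May 10, 1874: 30 days (April has 30).
May 10, 1874 → Jun 10, 1874: 31 days (May has 31).
Jun 10, 1874 → Jul 10, 1874: 30 days (June has 30).
Jul 10, 1874 → Aug 10, 1874: 31 days (July has 31).
Aug 10, 1874 → Sep 10, 1874: 31 days (August has 31).
Sep 10, 1874 → Oct 10, 1874: 30 days (September has 30).
Oct 10, 1874 → Oct 27, 1874: 17 days.
Total: 1296 days.

1296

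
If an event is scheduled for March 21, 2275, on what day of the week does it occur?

Doomsday rule: the anchor day for the 2200s is Friday. For year 75: 75÷12 = 6 r 3, and 3÷4 = 0, so 6+3+0 = 9.
Friday + 9 ≡ Sunday — that's 2275's doomsday.
In March the doomsday date is Mar 14.
Mar 21 is 7 days after Mar 14; 7 mod 7 = 0, so Sunday + 0 = Sunday.

Sunday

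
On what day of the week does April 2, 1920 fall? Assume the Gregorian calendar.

Friday

Doomsday rule: the anchor day for the 1900s is Wednesday. For year 20: 20÷12 = 1 r 8, and 8÷4 = 2, so 1+8+2 = 11.
Wednesday + 11 ≡ Sunday — that's 1920's doomsday.
In April the doomsday date is Apr 4.
Apr 2 is 2 days before Apr 4; 2 mod 7 = 2, so Sunday − 2 = Friday.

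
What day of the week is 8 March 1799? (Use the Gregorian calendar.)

Friday

Doomsday rule: the anchor day for the 1700s is Sunday. For year 99: 99÷12 = 8 r 3, and 3÷4 = 0, so 8+3+0 = 11.
Sunday + 11 ≡ Thursday — that's 1799's doomsday.
In March the doomsday date is Mar 14.
Mar 8 is 6 days before Mar 14; 6 mod 7 = 6, so Thursday − 6 = Friday.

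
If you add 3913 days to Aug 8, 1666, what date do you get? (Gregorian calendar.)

April 25, 1677

+365 (one year) → Aug 8, 1667 (3548 left).
+366 (one year; includes Feb 29, 1668) → Aug 8, 1668 (3182 left).
+365 (one year) → Aug 8, 1669 (2817 left).
+365 (one year) → Aug 8, 1670 (2452 left).
+365 (one year) → Aug 8, 1671 (2087 left).
+366 (one year; includes Feb 29, 1672) → Aug 8, 1672 (1721 left).
+365 (one year) → Aug 8, 1673 (1356 left).
+365 (one year) → Aug 8, 1674 (991 left).
+365 (one year) → Aug 8, 1675 (626 left).
+366 (one year; includes Feb 29, 1676) → Aug 8, 1676 (260 left).
Aug has 31 days: +24 → Sep 1, 1676 (236 left).
Sep has 30 days: +30 → Oct 1, 1676 (206 left).
Oct has 31 days: +31 → Nov 1, 1676 (175 left).
Nov has 30 days: +30 → Dec 1, 1676 (145 left).
Dec has 31 days: +31 → Jan 1, 1677 (114 left).
Jan has 31 days: +31 → Feb 1, 1677 (83 left).
Feb has 28 days: +28 → Mar 1, 1677 (55 left).
Mar has 31 days: +31 → Apr 1, 1677 (24 left).
+24 → Apr 25, 1677.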